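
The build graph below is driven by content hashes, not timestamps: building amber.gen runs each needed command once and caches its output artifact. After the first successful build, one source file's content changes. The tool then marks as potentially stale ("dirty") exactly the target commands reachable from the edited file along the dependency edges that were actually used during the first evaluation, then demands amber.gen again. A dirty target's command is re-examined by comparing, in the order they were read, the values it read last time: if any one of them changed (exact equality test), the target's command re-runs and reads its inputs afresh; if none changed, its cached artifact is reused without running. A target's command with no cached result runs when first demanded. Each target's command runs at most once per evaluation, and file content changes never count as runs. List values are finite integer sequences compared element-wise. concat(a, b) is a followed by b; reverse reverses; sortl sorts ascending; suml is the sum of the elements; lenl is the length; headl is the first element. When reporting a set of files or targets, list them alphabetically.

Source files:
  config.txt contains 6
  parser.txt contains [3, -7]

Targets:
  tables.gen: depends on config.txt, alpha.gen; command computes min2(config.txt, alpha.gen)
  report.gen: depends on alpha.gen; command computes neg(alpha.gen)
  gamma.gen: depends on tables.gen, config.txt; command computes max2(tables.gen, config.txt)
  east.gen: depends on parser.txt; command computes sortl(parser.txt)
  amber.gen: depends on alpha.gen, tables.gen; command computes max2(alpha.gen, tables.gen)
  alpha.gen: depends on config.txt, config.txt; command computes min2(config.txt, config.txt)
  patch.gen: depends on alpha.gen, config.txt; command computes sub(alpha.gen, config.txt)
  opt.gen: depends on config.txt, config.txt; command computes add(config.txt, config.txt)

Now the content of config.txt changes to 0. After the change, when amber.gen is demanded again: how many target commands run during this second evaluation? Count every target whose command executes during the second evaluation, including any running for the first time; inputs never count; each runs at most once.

Run set: alpha.gen, amber.gen, tables.gen (3 run).

Initial pass — values computed on the first demand:
  alpha.gen = min2(6, 6) = 6
  tables.gen = min2(6, 6) = 6
  amber.gen = max2(6, 6) = 6

Second demand — change propagation:
  alpha.gen: re-runs because config.txt 6->0; config.txt 6->0; new result 0.
  tables.gen: re-runs because config.txt 6->0; alpha.gen 6->0; new result 0.
  amber.gen: re-runs because alpha.gen 6->0; tables.gen 6->0; new result 0.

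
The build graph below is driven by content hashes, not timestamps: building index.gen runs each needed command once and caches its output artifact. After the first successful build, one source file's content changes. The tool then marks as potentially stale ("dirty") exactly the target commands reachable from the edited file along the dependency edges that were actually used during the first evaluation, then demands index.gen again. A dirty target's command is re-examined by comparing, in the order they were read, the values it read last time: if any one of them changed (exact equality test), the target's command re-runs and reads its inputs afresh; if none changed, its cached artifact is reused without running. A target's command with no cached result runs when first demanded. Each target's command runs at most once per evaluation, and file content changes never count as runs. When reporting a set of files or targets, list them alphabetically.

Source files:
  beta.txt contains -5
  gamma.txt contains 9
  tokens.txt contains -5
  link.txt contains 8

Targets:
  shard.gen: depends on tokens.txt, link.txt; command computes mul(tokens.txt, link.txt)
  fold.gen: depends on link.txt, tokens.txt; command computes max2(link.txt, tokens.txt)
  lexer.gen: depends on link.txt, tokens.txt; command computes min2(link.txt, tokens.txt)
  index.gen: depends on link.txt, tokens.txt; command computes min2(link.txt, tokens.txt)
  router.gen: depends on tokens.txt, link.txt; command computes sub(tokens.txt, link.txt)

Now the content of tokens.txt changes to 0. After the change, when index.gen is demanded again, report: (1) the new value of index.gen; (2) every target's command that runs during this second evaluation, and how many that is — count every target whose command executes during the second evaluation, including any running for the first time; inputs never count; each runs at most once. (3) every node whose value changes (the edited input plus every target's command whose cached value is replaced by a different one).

index.gen now evaluates to 0.
Run set: index.gen (1 run).
Changed values: index.gen, tokens.txt.

Initial pass — values computed on the first demand:
  index.gen = min2(8, -5) = -5

Second demand — change propagation:
  index.gen: re-runs because tokens.txt -5->0; new result 0.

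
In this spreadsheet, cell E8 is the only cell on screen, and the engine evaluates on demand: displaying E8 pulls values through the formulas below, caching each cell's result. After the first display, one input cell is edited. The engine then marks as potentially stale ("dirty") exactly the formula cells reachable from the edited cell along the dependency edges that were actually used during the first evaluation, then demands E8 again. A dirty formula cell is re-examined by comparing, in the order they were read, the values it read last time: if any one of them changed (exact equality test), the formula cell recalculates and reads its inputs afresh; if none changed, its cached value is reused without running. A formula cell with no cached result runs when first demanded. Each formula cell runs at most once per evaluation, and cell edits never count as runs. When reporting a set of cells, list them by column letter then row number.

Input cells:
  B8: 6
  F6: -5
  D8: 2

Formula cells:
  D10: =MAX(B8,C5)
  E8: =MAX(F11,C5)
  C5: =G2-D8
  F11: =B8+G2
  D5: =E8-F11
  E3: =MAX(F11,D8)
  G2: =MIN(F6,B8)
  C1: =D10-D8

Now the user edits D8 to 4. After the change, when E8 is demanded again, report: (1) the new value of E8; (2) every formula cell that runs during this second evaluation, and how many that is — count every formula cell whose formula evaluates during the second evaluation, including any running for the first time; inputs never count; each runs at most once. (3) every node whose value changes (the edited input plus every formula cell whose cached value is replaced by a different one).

E8 now evaluates to 1.
Run set: C5, E8 (2 run).
Changed values: C5, D8.

Initial pass — values computed on the first demand:
  G2 = MIN(-5, 6) = -5
  C5 = -5 - 2 = -7
  F11 = 6 + -5 = 1
  E8 = MAX(1, -7) = 1

Second demand — change propagation:
  C5: re-runs because D8 2->4; new result -9.
  E8: re-runs because C5 -7->-9; new result 1 (unchanged).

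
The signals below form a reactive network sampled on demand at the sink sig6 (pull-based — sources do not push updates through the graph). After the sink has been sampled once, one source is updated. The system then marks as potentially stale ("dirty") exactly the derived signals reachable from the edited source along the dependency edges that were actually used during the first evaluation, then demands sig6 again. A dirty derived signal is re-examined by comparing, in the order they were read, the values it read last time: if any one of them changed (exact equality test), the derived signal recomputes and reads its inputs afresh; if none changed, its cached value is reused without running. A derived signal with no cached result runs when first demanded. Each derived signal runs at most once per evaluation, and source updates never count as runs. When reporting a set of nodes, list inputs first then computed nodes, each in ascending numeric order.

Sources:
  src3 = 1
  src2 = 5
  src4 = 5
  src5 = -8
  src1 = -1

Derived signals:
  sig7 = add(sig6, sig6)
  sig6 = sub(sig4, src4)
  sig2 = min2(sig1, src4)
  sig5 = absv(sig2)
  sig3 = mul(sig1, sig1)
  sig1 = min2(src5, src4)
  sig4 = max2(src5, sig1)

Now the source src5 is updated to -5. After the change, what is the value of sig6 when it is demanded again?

sig6 now evaluates to -10.

Initial pass — values computed on the first demand:
  sig1 = min2(-8, 5) = -8
  sig4 = max2(-8, -8) = -8
  sig6 = sub(-8, 5) = -13

Second demand — change propagation:
  sig1: re-runs because src5 -8->-5; new result -5.
  sig4: re-runs because src5 -8->-5; sig1 -8->-5; new result -5.
  sig6: re-runs because sig4 -8->-5; new result -10.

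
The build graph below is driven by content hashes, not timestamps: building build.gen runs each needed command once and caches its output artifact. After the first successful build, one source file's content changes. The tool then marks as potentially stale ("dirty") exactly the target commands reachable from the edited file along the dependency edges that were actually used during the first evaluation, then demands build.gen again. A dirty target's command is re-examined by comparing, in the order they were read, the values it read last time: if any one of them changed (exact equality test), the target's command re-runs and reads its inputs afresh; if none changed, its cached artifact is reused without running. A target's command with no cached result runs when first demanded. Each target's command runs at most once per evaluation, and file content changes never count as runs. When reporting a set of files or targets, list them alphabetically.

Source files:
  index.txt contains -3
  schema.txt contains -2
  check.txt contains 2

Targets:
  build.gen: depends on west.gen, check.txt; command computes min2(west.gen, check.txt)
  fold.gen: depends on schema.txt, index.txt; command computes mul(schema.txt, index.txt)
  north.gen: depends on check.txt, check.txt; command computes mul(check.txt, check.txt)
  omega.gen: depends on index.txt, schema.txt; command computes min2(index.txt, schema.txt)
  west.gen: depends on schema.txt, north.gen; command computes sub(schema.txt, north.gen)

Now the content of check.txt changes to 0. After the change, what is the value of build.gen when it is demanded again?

build.gen now evaluates to -2.

Initial pass — values computed on the first demand:
  north.gen = mul(2, 2) = 4
  west.gen = sub(-2, 4) = -6
  build.gen = min2(-6, 2) = -6

Second demand — change propagation:
  north.gen: re-runs because check.txt 2->0; check.txt 2->0; new result 0.
  west.gen: re-runs because north.gen 4->0; new result -2.
  build.gen: re-runs because west.gen -6->-2; check.txt 2->0; new result -2.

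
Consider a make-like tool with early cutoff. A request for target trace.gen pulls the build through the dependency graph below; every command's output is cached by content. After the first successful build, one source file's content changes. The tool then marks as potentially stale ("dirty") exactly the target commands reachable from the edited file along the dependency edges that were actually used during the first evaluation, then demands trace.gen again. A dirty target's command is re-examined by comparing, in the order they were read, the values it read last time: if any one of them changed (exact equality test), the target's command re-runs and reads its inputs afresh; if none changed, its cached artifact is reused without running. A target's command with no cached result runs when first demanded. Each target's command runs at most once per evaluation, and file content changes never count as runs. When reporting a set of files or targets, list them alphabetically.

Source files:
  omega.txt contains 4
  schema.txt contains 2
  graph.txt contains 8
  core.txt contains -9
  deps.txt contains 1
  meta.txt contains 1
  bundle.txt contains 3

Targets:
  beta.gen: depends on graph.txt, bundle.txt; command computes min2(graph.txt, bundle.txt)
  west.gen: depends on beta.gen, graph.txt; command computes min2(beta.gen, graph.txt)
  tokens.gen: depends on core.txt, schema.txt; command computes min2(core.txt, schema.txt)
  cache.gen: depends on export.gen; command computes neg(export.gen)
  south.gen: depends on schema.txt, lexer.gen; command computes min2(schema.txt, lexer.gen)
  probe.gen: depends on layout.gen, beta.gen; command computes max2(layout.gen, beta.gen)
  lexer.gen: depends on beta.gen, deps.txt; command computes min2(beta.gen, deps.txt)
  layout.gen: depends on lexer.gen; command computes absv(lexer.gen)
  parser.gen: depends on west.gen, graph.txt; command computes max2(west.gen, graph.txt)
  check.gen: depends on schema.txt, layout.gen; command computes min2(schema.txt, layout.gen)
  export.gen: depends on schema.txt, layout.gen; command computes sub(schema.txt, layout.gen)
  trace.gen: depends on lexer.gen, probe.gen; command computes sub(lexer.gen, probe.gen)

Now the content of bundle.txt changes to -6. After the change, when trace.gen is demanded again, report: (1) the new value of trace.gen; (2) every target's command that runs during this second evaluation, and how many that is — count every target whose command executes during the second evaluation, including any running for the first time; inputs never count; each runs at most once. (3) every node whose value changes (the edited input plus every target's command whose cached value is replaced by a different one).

First demand of the output computes:
  beta.gen = min2(8, 3) = 3
  lexer.gen = min2(3, 1) = 1
  layout.gen = absv(1) = 1
  probe.gen = max2(1, 3) = 3
  trace.gen = sub(1, 3) = -2

After the edit, cleaning proceeds:
  beta.gen: a read changed (bundle.txt 3->-6) — executes, giving -6.
  lexer.gen: a read changed (beta.gen 3->-6) — executes, giving -6.
  layout.gen: a read changed (lexer.gen 1->-6) — executes, giving 6.
  probe.gen: a read changed (layout.gen 1->6; beta.gen 3->-6) — executes, giving 6.
  trace.gen: a read changed (lexer.gen 1->-6; probe.gen 3->6) — executes, giving -12.

Demanding trace.gen again yields -12.
5 target commands run: beta.gen, layout.gen, lexer.gen, probe.gen, trace.gen.
The nodes whose values change: beta.gen, bundle.txt, layout.gen, lexer.gen, probe.gen, trace.gen.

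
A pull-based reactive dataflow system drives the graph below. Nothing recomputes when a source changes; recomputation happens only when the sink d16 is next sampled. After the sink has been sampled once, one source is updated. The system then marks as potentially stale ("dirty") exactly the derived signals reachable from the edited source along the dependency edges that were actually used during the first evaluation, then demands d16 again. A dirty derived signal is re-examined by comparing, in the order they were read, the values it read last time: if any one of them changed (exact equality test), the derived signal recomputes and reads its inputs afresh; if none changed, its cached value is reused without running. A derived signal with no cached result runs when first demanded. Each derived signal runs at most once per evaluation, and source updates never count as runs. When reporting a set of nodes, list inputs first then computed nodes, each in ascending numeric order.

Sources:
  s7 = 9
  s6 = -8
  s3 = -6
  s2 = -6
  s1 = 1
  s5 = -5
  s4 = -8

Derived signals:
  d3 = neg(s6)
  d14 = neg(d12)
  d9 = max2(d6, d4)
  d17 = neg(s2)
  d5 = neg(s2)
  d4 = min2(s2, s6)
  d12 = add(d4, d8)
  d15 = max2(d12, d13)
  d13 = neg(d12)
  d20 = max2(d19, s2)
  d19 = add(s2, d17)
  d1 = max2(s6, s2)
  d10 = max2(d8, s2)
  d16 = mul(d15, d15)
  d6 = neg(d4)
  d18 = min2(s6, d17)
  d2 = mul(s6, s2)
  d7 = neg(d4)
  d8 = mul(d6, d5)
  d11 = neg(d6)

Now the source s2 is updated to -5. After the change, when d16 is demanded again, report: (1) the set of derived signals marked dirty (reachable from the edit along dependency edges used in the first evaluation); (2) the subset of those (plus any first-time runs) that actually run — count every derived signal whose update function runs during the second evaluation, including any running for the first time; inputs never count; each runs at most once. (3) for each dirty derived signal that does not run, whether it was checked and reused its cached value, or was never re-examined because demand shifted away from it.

Marked dirty: d4, d5, d6, d8, d12, d13, d15, d16.
Derived signals that run: d4, d5, d8, d12, d13, d15, d16 — 7 in total.
Checked but reused from cache: d6.
Key observation: the cutoff stops propagation at d6 — its inputs' values are unchanged, so it reuses its cache.

First evaluation (everything demanded from the output):
  d4 = min2(-6, -8) = -8
  d5 = neg(-6) = 6
  d6 = neg(-8) = 8
  d8 = mul(8, 6) = 48
  d12 = add(-8, 48) = 40
  d13 = neg(40) = -40
  d15 = max2(40, -40) = 40
  d16 = mul(40, 40) = 1600

Propagation after the edit:
  d4: runs — s2 -6->-5; result -8 (same value as before).
  d5: runs — s2 -6->-5; result 5.
  d6: checked — values it read are unchanged (d4 unchanged); reused cached 8 without running.
  d8: runs — d5 6->5; result 40.
  d12: runs — d8 48->40; result 32.
  d13: runs — d12 40->32; result -32.
  d15: runs — d12 40->32; d13 -40->-32; result 32.
  d16: runs — d15 40->32; d15 40->32; result 1024.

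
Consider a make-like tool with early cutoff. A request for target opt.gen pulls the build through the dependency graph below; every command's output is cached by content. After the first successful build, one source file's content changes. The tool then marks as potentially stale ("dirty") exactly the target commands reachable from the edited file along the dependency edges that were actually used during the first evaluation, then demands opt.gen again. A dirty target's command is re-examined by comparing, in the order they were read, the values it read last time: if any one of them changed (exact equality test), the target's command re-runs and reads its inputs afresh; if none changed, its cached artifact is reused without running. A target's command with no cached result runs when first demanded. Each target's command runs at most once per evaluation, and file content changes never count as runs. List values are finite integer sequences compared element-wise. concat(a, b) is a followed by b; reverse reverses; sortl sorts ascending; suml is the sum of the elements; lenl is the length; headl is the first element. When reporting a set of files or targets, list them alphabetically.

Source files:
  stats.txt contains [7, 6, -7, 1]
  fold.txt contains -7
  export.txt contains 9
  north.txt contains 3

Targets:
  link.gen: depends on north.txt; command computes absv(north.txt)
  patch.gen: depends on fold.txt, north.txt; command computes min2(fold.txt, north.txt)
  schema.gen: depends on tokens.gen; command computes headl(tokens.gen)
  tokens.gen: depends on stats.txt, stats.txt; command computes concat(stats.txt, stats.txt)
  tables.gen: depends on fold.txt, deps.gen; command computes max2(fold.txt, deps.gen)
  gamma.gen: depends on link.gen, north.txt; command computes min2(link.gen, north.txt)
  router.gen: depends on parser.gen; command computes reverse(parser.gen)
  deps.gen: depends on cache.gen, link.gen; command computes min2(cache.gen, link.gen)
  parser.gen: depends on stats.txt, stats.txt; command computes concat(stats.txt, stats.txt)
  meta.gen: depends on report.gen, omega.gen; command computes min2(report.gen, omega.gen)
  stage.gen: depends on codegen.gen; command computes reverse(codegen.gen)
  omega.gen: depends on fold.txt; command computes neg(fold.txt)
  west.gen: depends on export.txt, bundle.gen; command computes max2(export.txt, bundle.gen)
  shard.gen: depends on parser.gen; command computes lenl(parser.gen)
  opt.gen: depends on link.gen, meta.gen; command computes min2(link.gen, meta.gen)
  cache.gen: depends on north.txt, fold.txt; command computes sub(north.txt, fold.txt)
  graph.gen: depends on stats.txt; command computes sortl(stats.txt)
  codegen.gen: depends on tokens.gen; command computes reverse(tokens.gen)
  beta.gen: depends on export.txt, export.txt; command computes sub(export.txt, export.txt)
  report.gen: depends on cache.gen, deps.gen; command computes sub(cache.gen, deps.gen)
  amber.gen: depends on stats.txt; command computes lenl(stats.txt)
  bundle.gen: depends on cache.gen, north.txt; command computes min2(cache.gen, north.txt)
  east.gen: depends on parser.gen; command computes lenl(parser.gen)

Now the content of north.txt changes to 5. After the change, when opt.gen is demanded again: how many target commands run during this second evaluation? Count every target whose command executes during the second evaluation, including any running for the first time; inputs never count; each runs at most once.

5 target commands run: cache.gen, deps.gen, link.gen, opt.gen, report.gen.
Note where the cutoff bites: meta.gen is checked, finds nothing changed, and keeps its cache.

First demand of the output computes:
  cache.gen = sub(3, -7) = 10
  link.gen = absv(3) = 3
  deps.gen = min2(10, 3) = 3
  omega.gen = neg(-7) = 7
  report.gen = sub(10, 3) = 7
  meta.gen = min2(7, 7) = 7
  opt.gen = min2(3, 7) = 3

After the edit, cleaning proceeds:
  cache.gen: a read changed (north.txt 3->5) — executes, giving 12.
  link.gen: a read changed (north.txt 3->5) — executes, giving 5.
  deps.gen: a read changed (cache.gen 10->12; link.gen 3->5) — executes, giving 5.
  report.gen: a read changed (cache.gen 10->12; deps.gen 3->5) — executes, giving 7 — identical to its old value.
  meta.gen: dirty, but its reads are unchanged (report.gen unchanged, omega.gen unchanged); cached 7 stands.
  opt.gen: a read changed (link.gen 3->5) — executes, giving 5.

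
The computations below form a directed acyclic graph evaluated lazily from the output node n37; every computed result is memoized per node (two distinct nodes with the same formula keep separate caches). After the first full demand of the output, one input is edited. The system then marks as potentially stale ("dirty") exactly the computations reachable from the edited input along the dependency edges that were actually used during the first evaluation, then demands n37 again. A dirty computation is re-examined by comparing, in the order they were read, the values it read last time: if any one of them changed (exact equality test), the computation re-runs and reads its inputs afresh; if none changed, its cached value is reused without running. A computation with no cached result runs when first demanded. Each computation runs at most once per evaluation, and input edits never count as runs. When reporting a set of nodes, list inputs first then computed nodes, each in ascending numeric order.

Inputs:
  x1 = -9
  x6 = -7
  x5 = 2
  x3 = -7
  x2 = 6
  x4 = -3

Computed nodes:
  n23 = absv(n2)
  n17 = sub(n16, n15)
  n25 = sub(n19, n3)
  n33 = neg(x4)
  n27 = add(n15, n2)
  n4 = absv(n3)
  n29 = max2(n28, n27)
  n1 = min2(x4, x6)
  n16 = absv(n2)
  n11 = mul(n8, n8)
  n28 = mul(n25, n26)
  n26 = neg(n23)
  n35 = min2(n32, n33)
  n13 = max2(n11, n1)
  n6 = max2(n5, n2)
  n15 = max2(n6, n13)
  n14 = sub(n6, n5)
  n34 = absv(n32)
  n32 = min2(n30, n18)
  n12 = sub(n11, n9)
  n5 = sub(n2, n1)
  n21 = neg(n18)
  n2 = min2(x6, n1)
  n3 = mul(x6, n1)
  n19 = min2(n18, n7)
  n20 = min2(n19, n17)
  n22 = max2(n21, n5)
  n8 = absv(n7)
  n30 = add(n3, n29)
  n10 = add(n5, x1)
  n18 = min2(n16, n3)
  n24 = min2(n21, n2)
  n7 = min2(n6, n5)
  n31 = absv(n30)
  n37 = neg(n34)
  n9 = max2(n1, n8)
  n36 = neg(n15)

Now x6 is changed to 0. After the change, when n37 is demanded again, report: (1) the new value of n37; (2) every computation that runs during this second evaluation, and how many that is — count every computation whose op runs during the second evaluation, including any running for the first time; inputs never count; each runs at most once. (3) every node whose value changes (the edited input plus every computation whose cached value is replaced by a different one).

Demanding n37 again yields 0.
19 computations run: n1, n2, n3, n5, n6, n13, n16, n18, n19, n23, n25, n26, n27, n28, n29, n30, n32, n34, n37.
The nodes whose values change: x6, n1, n2, n3, n16, n18, n23, n25, n26, n27, n28, n29, n30, n32, n34, n37.
Note where the cutoff bites: n7 is checked, finds nothing changed, and keeps its cache.

First demand of the output computes:
  n1 = min2(-3, -7) = -7
  n2 = min2(-7, -7) = -7
  n3 = mul(-7, -7) = 49
  n5 = sub(-7, -7) = 0
  n6 = max2(0, -7) = 0
  n7 = min2(0, 0) = 0
  n8 = absv(0) = 0
  n11 = mul(0, 0) = 0
  n13 = max2(0, -7) = 0
  n15 = max2(0, 0) = 0
  n16 = absv(-7) = 7
  n18 = min2(7, 49) = 7
  n19 = min2(7, 0) = 0
  n23 = absv(-7) = 7
  n25 = sub(0, 49) = -49
  n26 = neg(7) = -7
  n27 = add(0, -7) = -7
  n28 = mul(-49, -7) = 343
  n29 = max2(343, -7) = 343
  n30 = add(49, 343) = 392
  n32 = min2(392, 7) = 7
  n34 = absv(7) = 7
  n37 = neg(7) = -7

After the edit, cleaning proceeds:
  n1: a read changed (x6 -7->0) — executes, giving -3.
  n2: a read changed (x6 -7->0; n1 -7->-3) — executes, giving -3.
  n3: a read changed (x6 -7->0; n1 -7->-3) — executes, giving 0.
  n5: a read changed (n2 -7->-3; n1 -7->-3) — executes, giving 0 — identical to its old value.
  n6: a read changed (n2 -7->-3) — executes, giving 0 — identical to its old value.
  n7: dirty, but its reads are unchanged (n6 unchanged, n5 unchanged); cached 0 stands.
  n8: dirty, but its reads are unchanged (n7 unchanged); cached 0 stands.
  n11: dirty, but its reads are unchanged (n8 unchanged, n8 unchanged); cached 0 stands.
  n13: a read changed (n1 -7->-3) — executes, giving 0 — identical to its old value.
  n15: dirty, but its reads are unchanged (n6 unchanged, n13 unchanged); cached 0 stands.
  n16: a read changed (n2 -7->-3) — executes, giving 3.
  n18: a read changed (n16 7->3; n3 49->0) — executes, giving 0.
  n19: a read changed (n18 7->0) — executes, giving 0 — identical to its old value.
  n23: a read changed (n2 -7->-3) — executes, giving 3.
  n25: a read changed (n3 49->0) — executes, giving 0.
  n26: a read changed (n23 7->3) — executes, giving -3.
  n27: a read changed (n2 -7->-3) — executes, giving -3.
  n28: a read changed (n25 -49->0; n26 -7->-3) — executes, giving 0.
  n29: a read changed (n28 343->0; n27 -7->-3) — executes, giving 0.
  n30: a read changed (n3 49->0; n29 343->0) — executes, giving 0.
  n32: a read changed (n30 392->0; n18 7->0) — executes, giving 0.
  n34: a read changed (n32 7->0) — executes, giving 0.
  n37: a read changed (n34 7->0) — executes, giving 0.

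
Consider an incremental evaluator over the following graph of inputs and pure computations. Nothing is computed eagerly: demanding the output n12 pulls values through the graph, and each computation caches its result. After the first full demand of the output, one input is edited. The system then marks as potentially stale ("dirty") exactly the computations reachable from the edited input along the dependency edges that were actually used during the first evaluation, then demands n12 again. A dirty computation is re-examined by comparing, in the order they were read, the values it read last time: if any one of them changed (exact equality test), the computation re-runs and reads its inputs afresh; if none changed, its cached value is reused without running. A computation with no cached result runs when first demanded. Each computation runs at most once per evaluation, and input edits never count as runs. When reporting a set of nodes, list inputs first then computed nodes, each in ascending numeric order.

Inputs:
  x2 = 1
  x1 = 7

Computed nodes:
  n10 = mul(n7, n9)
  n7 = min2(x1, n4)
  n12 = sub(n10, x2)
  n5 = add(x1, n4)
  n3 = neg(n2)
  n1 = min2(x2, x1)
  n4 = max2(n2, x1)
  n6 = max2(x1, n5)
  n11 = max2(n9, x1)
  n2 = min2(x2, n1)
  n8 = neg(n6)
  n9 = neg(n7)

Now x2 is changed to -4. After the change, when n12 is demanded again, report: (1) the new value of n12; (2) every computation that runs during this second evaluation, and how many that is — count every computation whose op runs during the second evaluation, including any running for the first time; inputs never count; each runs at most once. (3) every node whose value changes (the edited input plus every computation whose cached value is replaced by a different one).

Initial pass — values computed on the first demand:
  n1 = min2(1, 7) = 1
  n2 = min2(1, 1) = 1
  n4 = max2(1, 7) = 7
  n7 = min2(7, 7) = 7
  n9 = neg(7) = -7
  n10 = mul(7, -7) = -49
  n12 = sub(-49, 1) = -50

Second demand — change propagation:
  n1: re-runs because x2 1->-4; new result -4.
  n2: re-runs because x2 1->-4; n1 1->-4; new result -4.
  n4: re-runs because n2 1->-4; new result 7 (unchanged).
  n7: re-examined; everything it read last time is the same (x1 unchanged, n4 unchanged) — cache 7 kept, no run.
  n9: re-examined; everything it read last time is the same (n7 unchanged) — cache -7 kept, no run.
  n10: re-examined; everything it read last time is the same (n7 unchanged, n9 unchanged) — cache -49 kept, no run.
  n12: re-runs because x2 1->-4; new result -45.

The important point: at n7 every value read last time is unchanged, so the dirty flag clears without a run.

n12 now evaluates to -45.
Run set: n1, n2, n4, n12 (4 run).
Changed values: x2, n1, n2, n12.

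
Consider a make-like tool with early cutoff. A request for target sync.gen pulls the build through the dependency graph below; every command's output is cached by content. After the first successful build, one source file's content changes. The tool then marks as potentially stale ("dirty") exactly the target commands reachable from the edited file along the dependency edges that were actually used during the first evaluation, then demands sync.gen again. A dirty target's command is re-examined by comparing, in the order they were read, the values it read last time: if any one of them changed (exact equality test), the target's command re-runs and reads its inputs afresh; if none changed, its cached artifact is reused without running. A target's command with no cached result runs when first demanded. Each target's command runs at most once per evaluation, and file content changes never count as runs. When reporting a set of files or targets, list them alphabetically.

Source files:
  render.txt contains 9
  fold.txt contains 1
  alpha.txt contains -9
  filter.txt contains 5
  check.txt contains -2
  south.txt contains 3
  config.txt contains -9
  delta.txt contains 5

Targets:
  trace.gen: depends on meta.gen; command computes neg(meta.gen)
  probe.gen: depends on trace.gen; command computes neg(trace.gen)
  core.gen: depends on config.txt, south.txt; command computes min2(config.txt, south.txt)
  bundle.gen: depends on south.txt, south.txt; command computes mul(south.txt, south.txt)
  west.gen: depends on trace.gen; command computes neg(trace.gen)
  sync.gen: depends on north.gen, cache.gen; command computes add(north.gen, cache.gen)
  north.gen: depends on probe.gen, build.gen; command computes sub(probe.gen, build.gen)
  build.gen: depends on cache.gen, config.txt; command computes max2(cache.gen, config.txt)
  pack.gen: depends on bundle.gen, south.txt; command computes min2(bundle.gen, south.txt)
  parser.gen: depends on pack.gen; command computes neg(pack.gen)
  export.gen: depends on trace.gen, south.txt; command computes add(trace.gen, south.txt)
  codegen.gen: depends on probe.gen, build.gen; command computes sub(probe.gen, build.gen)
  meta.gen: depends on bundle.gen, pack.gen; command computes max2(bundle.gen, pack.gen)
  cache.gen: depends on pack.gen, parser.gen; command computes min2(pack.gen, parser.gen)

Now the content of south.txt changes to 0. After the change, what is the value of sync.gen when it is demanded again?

First demand of the output computes:
  bundle.gen = mul(3, 3) = 9
  pack.gen = min2(9, 3) = 3
  meta.gen = max2(9, 3) = 9
  parser.gen = neg(3) = -3
  cache.gen = min2(3, -3) = -3
  build.gen = max2(-3, -9) = -3
  trace.gen = neg(9) = -9
  probe.gen = neg(-9) = 9
  north.gen = sub(9, -3) = 12
  sync.gen = add(12, -3) = 9

After the edit, cleaning proceeds:
  bundle.gen: a read changed (south.txt 3->0; south.txt 3->0) — executes, giving 0.
  pack.gen: a read changed (bundle.gen 9->0; south.txt 3->0) — executes, giving 0.
  meta.gen: a read changed (bundle.gen 9->0; pack.gen 3->0) — executes, giving 0.
  parser.gen: a read changed (pack.gen 3->0) — executes, giving 0.
  cache.gen: a read changed (pack.gen 3->0; parser.gen -3->0) — executes, giving 0.
  build.gen: a read changed (cache.gen -3->0) — executes, giving 0.
  trace.gen: a read changed (meta.gen 9->0) — executes, giving 0.
  probe.gen: a read changed (trace.gen -9->0) — executes, giving 0.
  north.gen: a read changed (probe.gen 9->0; build.gen -3->0) — executes, giving 0.
  sync.gen: a read changed (north.gen 12->0; cache.gen -3->0) — executes, giving 0.

Demanding sync.gen again yields 0.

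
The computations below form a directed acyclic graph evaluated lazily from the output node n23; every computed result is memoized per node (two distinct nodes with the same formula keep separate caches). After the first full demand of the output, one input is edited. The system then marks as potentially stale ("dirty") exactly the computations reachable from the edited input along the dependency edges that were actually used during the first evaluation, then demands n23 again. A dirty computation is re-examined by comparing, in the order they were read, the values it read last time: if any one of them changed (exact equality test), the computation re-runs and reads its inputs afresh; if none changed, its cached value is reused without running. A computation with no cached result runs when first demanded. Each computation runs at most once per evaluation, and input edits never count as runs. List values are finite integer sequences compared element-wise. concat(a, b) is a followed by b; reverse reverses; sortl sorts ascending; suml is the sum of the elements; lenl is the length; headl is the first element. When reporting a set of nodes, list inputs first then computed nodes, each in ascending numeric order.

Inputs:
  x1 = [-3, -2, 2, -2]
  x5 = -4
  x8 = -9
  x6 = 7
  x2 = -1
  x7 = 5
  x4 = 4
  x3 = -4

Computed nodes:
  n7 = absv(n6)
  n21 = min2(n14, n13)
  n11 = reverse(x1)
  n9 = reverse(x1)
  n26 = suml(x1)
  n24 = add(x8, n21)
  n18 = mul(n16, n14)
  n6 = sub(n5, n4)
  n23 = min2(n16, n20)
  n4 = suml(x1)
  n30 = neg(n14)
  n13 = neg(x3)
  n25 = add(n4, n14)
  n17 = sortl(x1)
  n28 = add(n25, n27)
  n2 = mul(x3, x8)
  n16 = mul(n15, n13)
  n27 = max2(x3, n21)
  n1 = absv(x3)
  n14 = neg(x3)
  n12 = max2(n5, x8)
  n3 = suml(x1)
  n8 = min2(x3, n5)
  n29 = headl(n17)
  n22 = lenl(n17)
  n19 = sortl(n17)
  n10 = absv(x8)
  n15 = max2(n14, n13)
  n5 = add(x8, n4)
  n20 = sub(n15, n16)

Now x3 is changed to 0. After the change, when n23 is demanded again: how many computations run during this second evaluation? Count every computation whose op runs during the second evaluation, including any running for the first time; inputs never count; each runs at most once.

6 computations run: n13, n14, n15, n16, n20, n23.

First demand of the output computes:
  n13 = neg(-4) = 4
  n14 = neg(-4) = 4
  n15 = max2(4, 4) = 4
  n16 = mul(4, 4) = 16
  n20 = sub(4, 16) = -12
  n23 = min2(16, -12) = -12

After the edit, cleaning proceeds:
  n13: a read changed (x3 -4->0) — executes, giving 0.
  n14: a read changed (x3 -4->0) — executes, giving 0.
  n15: a read changed (n14 4->0; n13 4->0) — executes, giving 0.
  n16: a read changed (n15 4->0; n13 4->0) — executes, giving 0.
  n20: a read changed (n15 4->0; n16 16->0) — executes, giving 0.
  n23: a read changed (n16 16->0; n20 -12->0) — executes, giving 0.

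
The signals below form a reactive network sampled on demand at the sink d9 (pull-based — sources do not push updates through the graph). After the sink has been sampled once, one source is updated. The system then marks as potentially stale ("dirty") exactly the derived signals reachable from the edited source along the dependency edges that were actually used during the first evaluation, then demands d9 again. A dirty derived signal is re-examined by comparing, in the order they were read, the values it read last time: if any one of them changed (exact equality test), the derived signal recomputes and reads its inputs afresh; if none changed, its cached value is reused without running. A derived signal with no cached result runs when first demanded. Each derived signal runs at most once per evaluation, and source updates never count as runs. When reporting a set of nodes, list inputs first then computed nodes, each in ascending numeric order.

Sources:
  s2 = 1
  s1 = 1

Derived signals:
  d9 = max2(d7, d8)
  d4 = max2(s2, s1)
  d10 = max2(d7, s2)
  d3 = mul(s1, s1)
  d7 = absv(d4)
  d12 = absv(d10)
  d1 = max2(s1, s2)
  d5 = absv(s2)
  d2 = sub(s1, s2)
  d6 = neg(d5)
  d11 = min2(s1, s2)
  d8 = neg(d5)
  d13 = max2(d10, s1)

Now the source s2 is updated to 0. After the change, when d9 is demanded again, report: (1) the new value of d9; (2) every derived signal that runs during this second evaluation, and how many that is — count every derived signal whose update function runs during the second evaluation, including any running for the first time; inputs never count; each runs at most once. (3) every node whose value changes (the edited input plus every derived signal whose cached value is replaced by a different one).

d9 now evaluates to 1.
Run set: d4, d5, d8, d9 (4 run).
Changed values: s2, d5, d8.
The important point: at d7 every value read last time is unchanged, so the dirty flag clears without a run.

Initial pass — values computed on the first demand:
  d4 = max2(1, 1) = 1
  d5 = absv(1) = 1
  d7 = absv(1) = 1
  d8 = neg(1) = -1
  d9 = max2(1, -1) = 1

Second demand — change propagation:
  d4: re-runs because s2 1->0; new result 1 (unchanged).
  d5: re-runs because s2 1->0; new result 0.
  d7: re-examined; everything it read last time is the same (d4 unchanged) — cache 1 kept, no run.
  d8: re-runs because d5 1->0; new result 0.
  d9: re-runs because d8 -1->0; new result 1 (unchanged).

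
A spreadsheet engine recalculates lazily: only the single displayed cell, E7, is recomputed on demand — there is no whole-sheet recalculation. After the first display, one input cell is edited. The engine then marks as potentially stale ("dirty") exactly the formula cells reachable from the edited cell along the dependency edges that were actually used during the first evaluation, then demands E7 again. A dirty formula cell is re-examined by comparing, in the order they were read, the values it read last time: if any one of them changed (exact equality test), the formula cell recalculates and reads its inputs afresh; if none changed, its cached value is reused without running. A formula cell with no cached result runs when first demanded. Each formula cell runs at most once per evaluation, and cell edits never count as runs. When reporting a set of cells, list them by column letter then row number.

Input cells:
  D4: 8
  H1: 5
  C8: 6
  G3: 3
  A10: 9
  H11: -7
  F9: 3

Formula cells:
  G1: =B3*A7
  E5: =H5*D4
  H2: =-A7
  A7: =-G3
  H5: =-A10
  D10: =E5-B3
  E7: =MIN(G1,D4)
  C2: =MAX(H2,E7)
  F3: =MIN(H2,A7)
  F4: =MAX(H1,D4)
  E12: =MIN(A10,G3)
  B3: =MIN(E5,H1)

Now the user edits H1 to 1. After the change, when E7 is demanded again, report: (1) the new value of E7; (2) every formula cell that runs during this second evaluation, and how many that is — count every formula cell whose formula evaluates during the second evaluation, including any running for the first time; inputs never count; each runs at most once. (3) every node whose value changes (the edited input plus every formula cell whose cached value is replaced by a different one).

New value of E7: 8.
Formula cells that run: B3 — 1 in total.
Values that change: H1.
Key observation: the change is absorbed at B3 — it re-runs but produces the same value, and the output's value is unchanged.

First evaluation (everything demanded from the output):
  A7 = -(3) = -3
  H5 = -(9) = -9
  E5 = -9 * 8 = -72
  B3 = MIN(-72, 5) = -72
  G1 = -72 * -3 = 216
  E7 = MIN(216, 8) = 8

Propagation after the edit:
  B3: runs — H1 5->1; result -72 (same value as before).
  G1: checked — values it read are unchanged (B3 unchanged, A7 unchanged); reused cached 216 without running.
  E7: checked — values it read are unchanged (G1 unchanged, D4 unchanged); reused cached 8 without running.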